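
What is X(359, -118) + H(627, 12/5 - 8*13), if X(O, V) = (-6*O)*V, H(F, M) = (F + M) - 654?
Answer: 1270217/5 ≈ 2.5404e+5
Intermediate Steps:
H(F, M) = -654 + F + M
X(O, V) = -6*O*V
X(359, -118) + H(627, 12/5 - 8*13) = -6*359*(-118) + (-654 + 627 + (12/5 - 8*13)) = 254172 + (-654 + 627 + (12*(⅕) - 104)) = 254172 + (-654 + 627 + (12/5 - 104)) = 254172 + (-654 + 627 - 508/5) = 254172 - 643/5 = 1270217/5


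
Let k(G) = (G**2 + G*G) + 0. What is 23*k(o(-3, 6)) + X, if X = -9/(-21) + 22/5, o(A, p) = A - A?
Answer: 169/35 ≈ 4.8286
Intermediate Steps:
o(A, p) = 0
X = 169/35 (X = -9*(-1/21) + 22*(1/5) = 3/7 + 22/5 = 169/35 ≈ 4.8286)
k(G) = 2*G**2 (k(G) = (G**2 + G**2) + 0 = 2*G**2 + 0 = 2*G**2)
23*k(o(-3, 6)) + X = 23*(2*0**2) + 169/35 = 23*(2*0) + 169/35 = 23*0 + 169/35 = 0 + 169/35 = 169/35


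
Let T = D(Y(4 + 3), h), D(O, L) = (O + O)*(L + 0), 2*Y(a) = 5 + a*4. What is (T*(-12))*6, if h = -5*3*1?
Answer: 35640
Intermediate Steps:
Y(a) = 5/2 + 2*a (Y(a) = (5 + a*4)/2 = (5 + 4*a)/2 = 5/2 + 2*a)
h = -15 (h = -15*1 = -15)
D(O, L) = 2*L*O (D(O, L) = (2*O)*L = 2*L*O)
T = -495 (T = 2*(-15)*(5/2 + 2*(4 + 3)) = 2*(-15)*(5/2 + 2*7) = 2*(-15)*(5/2 + 14) = 2*(-15)*(33/2) = -495)
(T*(-12))*6 = -495*(-12)*6 = 5940*6 = 35640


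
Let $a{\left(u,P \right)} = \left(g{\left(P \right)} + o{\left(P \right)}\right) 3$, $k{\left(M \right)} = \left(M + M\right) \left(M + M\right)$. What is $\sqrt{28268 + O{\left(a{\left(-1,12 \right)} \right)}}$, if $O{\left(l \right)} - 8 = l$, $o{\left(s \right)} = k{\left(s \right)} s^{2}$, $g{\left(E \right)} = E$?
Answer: $14 \sqrt{1414} \approx 526.44$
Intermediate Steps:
$k{\left(M \right)} = 4 M^{2}$ ($k{\left(M \right)} = 2 M 2 M = 4 M^{2}$)
$o{\left(s \right)} = 4 s^{4}$ ($o{\left(s \right)} = 4 s^{2} s^{2} = 4 s^{4}$)
$a{\left(u,P \right)} = 3 P + 12 P^{4}$ ($a{\left(u,P \right)} = \left(P + 4 P^{4}\right) 3 = 3 P + 12 P^{4}$)
$O{\left(l \right)} = 8 + l$
$\sqrt{28268 + O{\left(a{\left(-1,12 \right)} \right)}} = \sqrt{28268 + \left(8 + \left(3 \cdot 12 + 12 \cdot 12^{4}\right)\right)} = \sqrt{28268 + \left(8 + \left(36 + 12 \cdot 20736\right)\right)} = \sqrt{28268 + \left(8 + \left(36 + 248832\right)\right)} = \sqrt{28268 + \left(8 + 248868\right)} = \sqrt{28268 + 248876} = \sqrt{277144} = 14 \sqrt{1414}$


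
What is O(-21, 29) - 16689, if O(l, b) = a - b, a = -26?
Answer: -16744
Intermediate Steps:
O(l, b) = -26 - b
O(-21, 29) - 16689 = (-26 - 1*29) - 16689 = (-26 - 29) - 16689 = -55 - 16689 = -16744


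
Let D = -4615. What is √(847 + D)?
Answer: 2*I*√942 ≈ 61.384*I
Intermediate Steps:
√(847 + D) = √(847 - 4615) = √(-3768) = 2*I*√942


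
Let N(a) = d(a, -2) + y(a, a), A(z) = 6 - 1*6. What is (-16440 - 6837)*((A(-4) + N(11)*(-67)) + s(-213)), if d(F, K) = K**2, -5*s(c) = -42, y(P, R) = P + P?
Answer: 201765036/5 ≈ 4.0353e+7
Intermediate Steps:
A(z) = 0 (A(z) = 6 - 6 = 0)
y(P, R) = 2*P
s(c) = 42/5 (s(c) = -1/5*(-42) = 42/5)
N(a) = 4 + 2*a (N(a) = (-2)**2 + 2*a = 4 + 2*a)
(-16440 - 6837)*((A(-4) + N(11)*(-67)) + s(-213)) = (-16440 - 6837)*((0 + (4 + 2*11)*(-67)) + 42/5) = -23277*((0 + (4 + 22)*(-67)) + 42/5) = -23277*((0 + 26*(-67)) + 42/5) = -23277*((0 - 1742) + 42/5) = -23277*(-1742 + 42/5) = -23277*(-8668/5) = 201765036/5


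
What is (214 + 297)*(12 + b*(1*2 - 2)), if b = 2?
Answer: 6132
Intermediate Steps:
(214 + 297)*(12 + b*(1*2 - 2)) = (214 + 297)*(12 + 2*(1*2 - 2)) = 511*(12 + 2*(2 - 2)) = 511*(12 + 2*0) = 511*(12 + 0) = 511*12 = 6132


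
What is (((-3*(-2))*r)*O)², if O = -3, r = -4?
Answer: 5184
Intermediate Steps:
(((-3*(-2))*r)*O)² = ((-3*(-2)*(-4))*(-3))² = ((6*(-4))*(-3))² = (-24*(-3))² = 72² = 5184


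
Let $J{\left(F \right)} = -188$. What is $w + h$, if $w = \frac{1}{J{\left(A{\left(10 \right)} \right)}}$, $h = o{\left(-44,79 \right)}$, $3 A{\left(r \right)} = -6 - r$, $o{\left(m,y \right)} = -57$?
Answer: $- \frac{10717}{188} \approx -57.005$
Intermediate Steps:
$A{\left(r \right)} = -2 - \frac{r}{3}$ ($A{\left(r \right)} = \frac{-6 - r}{3} = -2 - \frac{r}{3}$)
$h = -57$
$w = - \frac{1}{188}$ ($w = \frac{1}{-188} = - \frac{1}{188} \approx -0.0053191$)
$w + h = - \frac{1}{188} - 57 = - \frac{10717}{188}$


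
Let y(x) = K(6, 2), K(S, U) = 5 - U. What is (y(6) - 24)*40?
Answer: -840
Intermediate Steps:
y(x) = 3 (y(x) = 5 - 1*2 = 5 - 2 = 3)
(y(6) - 24)*40 = (3 - 24)*40 = -21*40 = -840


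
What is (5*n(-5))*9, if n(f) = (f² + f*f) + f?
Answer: 2025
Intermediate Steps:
n(f) = f + 2*f² (n(f) = (f² + f²) + f = 2*f² + f = f + 2*f²)
(5*n(-5))*9 = (5*(-5*(1 + 2*(-5))))*9 = (5*(-5*(1 - 10)))*9 = (5*(-5*(-9)))*9 = (5*45)*9 = 225*9 = 2025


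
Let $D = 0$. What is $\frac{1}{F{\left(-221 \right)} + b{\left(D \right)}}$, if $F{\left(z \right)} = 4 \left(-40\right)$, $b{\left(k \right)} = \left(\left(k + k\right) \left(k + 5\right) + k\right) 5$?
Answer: $- \frac{1}{160} \approx -0.00625$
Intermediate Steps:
$b{\left(k \right)} = 5 k + 10 k \left(5 + k\right)$ ($b{\left(k \right)} = \left(2 k \left(5 + k\right) + k\right) 5 = \left(k + 2 k \left(5 + k\right)\right) 5 = 5 k + 10 k \left(5 + k\right)$)
$F{\left(z \right)} = -160$
$\frac{1}{F{\left(-221 \right)} + b{\left(D \right)}} = \frac{1}{-160 + 5 \cdot 0 \left(11 + 2 \cdot 0\right)} = \frac{1}{-160 + 5 \cdot 0 \left(11 + 0\right)} = \frac{1}{-160 + 5 \cdot 0 \cdot 11} = \frac{1}{-160 + 0} = \frac{1}{-160} = - \frac{1}{160}$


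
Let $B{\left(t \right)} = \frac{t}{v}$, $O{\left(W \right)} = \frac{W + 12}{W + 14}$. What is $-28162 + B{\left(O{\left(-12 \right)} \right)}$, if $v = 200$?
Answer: $-28162$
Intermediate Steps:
$O{\left(W \right)} = \frac{12 + W}{14 + W}$
$B{\left(t \right)} = \frac{t}{200}$
$-28162 + B{\left(O{\left(-12 \right)} \right)} = -28162 + \frac{\frac{1}{14 - 12} \left(12 - 12\right)}{200} = -28162 + \frac{\frac{1}{2} \cdot 0}{200} = -28162 + \frac{1}{200} \cdot 0 = -28162 + 0 = -28162$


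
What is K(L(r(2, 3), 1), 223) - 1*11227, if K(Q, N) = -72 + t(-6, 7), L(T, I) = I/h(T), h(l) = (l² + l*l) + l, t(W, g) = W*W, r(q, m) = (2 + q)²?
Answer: -11263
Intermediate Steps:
t(W, g) = W²
h(l) = l + 2*l² (h(l) = (l² + l²) + l = 2*l² + l = l + 2*l²)
L(T, I) = I/(T*(1 + 2*T)) (L(T, I) = I/((T*(1 + 2*T))) = I*(1/(T*(1 + 2*T))) = I/(T*(1 + 2*T)))
K(Q, N) = -36 (K(Q, N) = -72 + (-6)² = -72 + 36 = -36)
K(L(r(2, 3), 1), 223) - 1*11227 = -36 - 1*11227 = -36 - 11227 = -11263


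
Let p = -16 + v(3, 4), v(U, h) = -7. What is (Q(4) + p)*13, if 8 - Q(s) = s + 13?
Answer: -416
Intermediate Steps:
Q(s) = -5 - s (Q(s) = 8 - (s + 13) = 8 - (13 + s) = 8 + (-13 - s) = -5 - s)
p = -23 (p = -16 - 7 = -23)
(Q(4) + p)*13 = ((-5 - 1*4) - 23)*13 = ((-5 - 4) - 23)*13 = (-9 - 23)*13 = -32*13 = -416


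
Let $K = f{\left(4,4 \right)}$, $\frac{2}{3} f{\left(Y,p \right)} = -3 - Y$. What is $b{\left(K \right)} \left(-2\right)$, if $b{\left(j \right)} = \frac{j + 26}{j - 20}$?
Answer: $\frac{62}{61} \approx 1.0164$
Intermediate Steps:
$f{\left(Y,p \right)} = - \frac{9}{2} - \frac{3 Y}{2}$ ($f{\left(Y,p \right)} = \frac{3 \left(-3 - Y\right)}{2} = - \frac{9}{2} - \frac{3 Y}{2}$)
$K = - \frac{21}{2}$ ($K = - \frac{9}{2} - 6 = - \frac{21}{2} \approx -10.5$)
$b{\left(j \right)} = \frac{26 + j}{-20 + j}$
$b{\left(K \right)} \left(-2\right) = \frac{26 - \frac{21}{2}}{-20 - \frac{21}{2}} \left(-2\right) = \frac{1}{- \frac{61}{2}} \cdot \frac{31}{2} \left(-2\right) = \left(- \frac{2}{61}\right) \frac{31}{2} \left(-2\right) = \left(- \frac{31}{61}\right) \left(-2\right) = \frac{62}{61}$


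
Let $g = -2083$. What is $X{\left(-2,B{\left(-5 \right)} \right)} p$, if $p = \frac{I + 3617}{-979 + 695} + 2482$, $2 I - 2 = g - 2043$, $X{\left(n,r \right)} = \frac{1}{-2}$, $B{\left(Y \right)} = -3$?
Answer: $- \frac{703333}{568} \approx -1238.3$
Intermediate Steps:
$X{\left(n,r \right)} = - \frac{1}{2}$
$I = -2062$ ($I = 1 + \frac{-2083 - 2043}{2} = 1 + \frac{1}{2} \left(-4126\right) = 1 - 2063 = -2062$)
$p = \frac{703333}{284}$ ($p = \frac{-2062 + 3617}{-979 + 695} + 2482 = \frac{1555}{-284} + 2482 = 1555 \left(- \frac{1}{284}\right) + 2482 = - \frac{1555}{284} + 2482 = \frac{703333}{284} \approx 2476.5$)
$X{\left(-2,B{\left(-5 \right)} \right)} p = \left(- \frac{1}{2}\right) \frac{703333}{284} = - \frac{703333}{568}$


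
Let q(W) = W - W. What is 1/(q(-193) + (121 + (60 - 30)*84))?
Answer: 1/2641 ≈ 0.00037864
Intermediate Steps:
q(W) = 0
1/(q(-193) + (121 + (60 - 30)*84)) = 1/(0 + (121 + (60 - 30)*84)) = 1/(0 + (121 + 30*84)) = 1/(0 + (121 + 2520)) = 1/(0 + 2641) = 1/2641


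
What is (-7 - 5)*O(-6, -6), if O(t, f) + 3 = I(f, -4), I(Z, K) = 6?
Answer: -36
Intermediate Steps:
O(t, f) = 3 (O(t, f) = -3 + 6 = 3)
(-7 - 5)*O(-6, -6) = (-7 - 5)*3 = -12*3 = -36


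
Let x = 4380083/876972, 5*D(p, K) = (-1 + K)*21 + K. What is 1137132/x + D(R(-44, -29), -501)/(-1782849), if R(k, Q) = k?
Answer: 2963192885893855683/13015044327445 ≈ 2.2767e+5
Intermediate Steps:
D(p, K) = -21/5 + 22*K/5 (D(p, K) = ((-1 + K)*21 + K)/5 = ((-21 + 21*K) + K)/5 = (-21 + 22*K)/5 = -21/5 + 22*K/5)
x = 4380083/876972 (x = 4380083*(1/876972) = 4380083/876972 ≈ 4.9946)
1137132/x + D(R(-44, -29), -501)/(-1782849) = 1137132/(4380083/876972) + (-21/5 + (22/5)*(-501))/(-1782849) = 1137132*(876972/4380083) + (-21/5 - 11022/5)*(-1/1782849) = 997232924304/4380083 - 11043/5*(-1/1782849) = 997232924304/4380083 + 3681/2971415 = 2963192885893855683/13015044327445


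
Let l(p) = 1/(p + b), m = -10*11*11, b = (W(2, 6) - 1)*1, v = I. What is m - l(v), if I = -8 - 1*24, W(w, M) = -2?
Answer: -42349/35 ≈ -1210.0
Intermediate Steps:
I = -32 (I = -8 - 24 = -32)
v = -32
b = -3 (b = (-2 - 1)*1 = -3*1 = -3)
m = -1210 (m = -110*11 = -1210)
l(p) = 1/(-3 + p) (l(p) = 1/(p - 3) = 1/(-3 + p))
m - l(v) = -1210 - 1/(-3 - 32) = -1210 - 1/(-35) = -1210 - 1*(-1/35) = -1210 + 1/35 = -42349/35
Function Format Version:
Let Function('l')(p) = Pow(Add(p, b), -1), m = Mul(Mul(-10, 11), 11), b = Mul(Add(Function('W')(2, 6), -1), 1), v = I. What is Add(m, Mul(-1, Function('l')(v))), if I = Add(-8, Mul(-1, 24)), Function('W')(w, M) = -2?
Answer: Rational(-42349, 35) ≈ -1210.0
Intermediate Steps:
I = -32 (I = Add(-8, -24) = -32)
v = -32
b = -3 (b = Mul(Add(-2, -1), 1) = Mul(-3, 1) = -3)
m = -1210 (m = Mul(-110, 11) = -1210)
Function('l')(p) = Pow(Add(-3, p), -1) (Function('l')(p) = Pow(Add(p, -3), -1) = Pow(Add(-3, p), -1))
Add(m, Mul(-1, Function('l')(v))) = Add(-1210, Mul(-1, Pow(Add(-3, -32), -1))) = Add(-1210, Mul(-1, Pow(-35, -1))) = Add(-1210, Mul(-1, Rational(-1, 35))) = Add(-1210, Rational(1, 35)) = Rational(-42349, 35)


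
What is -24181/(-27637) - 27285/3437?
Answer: -670965448/94988369 ≈ -7.0637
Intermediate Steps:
-24181/(-27637) - 27285/3437 = -24181*(-1/27637) - 27285*1/3437 = 24181/27637 - 27285/3437 = -670965448/94988369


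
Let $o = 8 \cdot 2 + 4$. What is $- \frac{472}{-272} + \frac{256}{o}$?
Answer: $\frac{2471}{170} \approx 14.535$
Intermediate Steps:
$o = 20$ ($o = 16 + 4 = 20$)
$- \frac{472}{-272} + \frac{256}{o} = - \frac{472}{-272} + \frac{256}{20} = \left(-472\right) \left(- \frac{1}{272}\right) + 256 \cdot \frac{1}{20} = \frac{59}{34} + \frac{64}{5} = \frac{2471}{170}$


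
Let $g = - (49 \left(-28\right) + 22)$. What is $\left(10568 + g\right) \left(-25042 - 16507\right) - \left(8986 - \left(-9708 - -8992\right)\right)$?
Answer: $-495190684$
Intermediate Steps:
$g = 1350$ ($g = - (-1372 + 22) = \left(-1\right) \left(-1350\right) = 1350$)
$\left(10568 + g\right) \left(-25042 - 16507\right) - \left(8986 - \left(-9708 - -8992\right)\right) = \left(10568 + 1350\right) \left(-25042 - 16507\right) - \left(8986 - \left(-9708 - -8992\right)\right) = 11918 \left(-41549\right) - \left(8986 - \left(-9708 + 8992\right)\right) = -495180982 - \left(8986 - -716\right) = -495180982 - \left(8986 + 716\right) = -495180982 - 9702 = -495190684$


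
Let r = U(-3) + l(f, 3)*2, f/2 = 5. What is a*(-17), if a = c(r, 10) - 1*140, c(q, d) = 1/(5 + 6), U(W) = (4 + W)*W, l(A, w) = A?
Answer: 26163/11 ≈ 2378.5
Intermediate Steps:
f = 10 (f = 2*5 = 10)
U(W) = W*(4 + W)
r = 17 (r = -3*(4 - 3) + 10*2 = -3*1 + 20 = -3 + 20 = 17)
c(q, d) = 1/11
a = -1539/11 (a = 1/11 - 1*140 = 1/11 - 140 = -1539/11 ≈ -139.91)
a*(-17) = -1539/11*(-17) = 26163/11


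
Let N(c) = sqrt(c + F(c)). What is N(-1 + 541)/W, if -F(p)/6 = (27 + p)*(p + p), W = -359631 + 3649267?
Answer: 3*I*sqrt(102045)/1644818 ≈ 0.00058264*I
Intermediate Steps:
W = 3289636
F(p) = -12*p*(27 + p) (F(p) = -6*(27 + p)*(p + p) = -6*(27 + p)*2*p = -12*p*(27 + p))
N(c) = sqrt(c - 12*c*(27 + c))
N(-1 + 541)/W = sqrt((-1 + 541)*(-323 - 12*(-1 + 541)))/3289636 = sqrt(540*(-323 - 12*540))*(1/3289636) = sqrt(540*(-323 - 6480))*(1/3289636) = sqrt(540*(-6803))*(1/3289636) = sqrt(-3673620)*(1/3289636) = (6*I*sqrt(102045))*(1/3289636) = 3*I*sqrt(102045)/1644818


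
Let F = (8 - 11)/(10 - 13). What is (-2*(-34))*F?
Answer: 68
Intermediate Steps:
F = 1 (F = -3/(-3) = -3*(-⅓) = 1)
(-2*(-34))*F = -2*(-34)*1 = 68*1 = 68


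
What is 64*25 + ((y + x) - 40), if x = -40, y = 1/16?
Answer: 24321/16 ≈ 1520.1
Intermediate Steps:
y = 1/16 ≈ 0.062500
64*25 + ((y + x) - 40) = 64*25 + ((1/16 - 40) - 40) = 1600 + (-639/16 - 40) = 1600 - 1279/16 = 24321/16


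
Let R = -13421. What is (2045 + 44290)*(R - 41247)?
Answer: -2533041780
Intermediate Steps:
(2045 + 44290)*(R - 41247) = (2045 + 44290)*(-13421 - 41247) = 46335*(-54668) = -2533041780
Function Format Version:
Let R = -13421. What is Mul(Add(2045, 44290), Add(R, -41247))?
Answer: -2533041780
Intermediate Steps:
Mul(Add(2045, 44290), Add(R, -41247)) = Mul(Add(2045, 44290), Add(-13421, -41247)) = Mul(46335, -54668) = -2533041780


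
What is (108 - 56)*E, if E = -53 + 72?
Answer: 988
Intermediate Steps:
E = 19
(108 - 56)*E = (108 - 56)*19 = 52*19 = 988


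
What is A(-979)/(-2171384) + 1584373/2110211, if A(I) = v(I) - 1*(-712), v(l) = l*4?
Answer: 861760824569/1145519600506 ≈ 0.75229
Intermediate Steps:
v(l) = 4*l
A(I) = 712 + 4*I (A(I) = 4*I - 1*(-712) = 4*I + 712 = 712 + 4*I)
A(-979)/(-2171384) + 1584373/2110211 = (712 + 4*(-979))/(-2171384) + 1584373/2110211 = (712 - 3916)*(-1/2171384) + 1584373*(1/2110211) = -3204*(-1/2171384) + 1584373/2110211 = 801/542846 + 1584373/2110211 = 861760824569/1145519600506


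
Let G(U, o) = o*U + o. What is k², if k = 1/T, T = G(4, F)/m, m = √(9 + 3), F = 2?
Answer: 3/25 ≈ 0.12000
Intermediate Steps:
m = 2*√3 (m = √12 = 2*√3 ≈ 3.4641)
G(U, o) = o + U*o (G(U, o) = U*o + o = o + U*o)
T = 5*√3/3 (T = (2*(1 + 4))/((2*√3)) = (2*5)*(√3/6) = 10*(√3/6) = 5*√3/3 ≈ 2.8868)
k = √3/5 (k = 1/(5*√3/3) = √3/5 ≈ 0.34641)
k² = (√3/5)² = 3/25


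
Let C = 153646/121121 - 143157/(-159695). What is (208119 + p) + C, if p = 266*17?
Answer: 4113033001955862/19342418095 ≈ 2.1264e+5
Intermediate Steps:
C = 41875816967/19342418095 (C = 153646*(1/121121) - 143157*(-1/159695) = 153646/121121 + 143157/159695 = 41875816967/19342418095 ≈ 2.1650)
p = 4522
(208119 + p) + C = (208119 + 4522) + 41875816967/19342418095 = 212641 + 41875816967/19342418095 = 4113033001955862/19342418095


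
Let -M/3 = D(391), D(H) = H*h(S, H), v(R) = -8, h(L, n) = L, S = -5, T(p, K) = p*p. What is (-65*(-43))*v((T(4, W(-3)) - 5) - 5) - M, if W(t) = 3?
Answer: -28225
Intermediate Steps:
T(p, K) = p**2
D(H) = -5*H (D(H) = H*(-5) = -5*H)
M = 5865 (M = -(-15)*391 = -3*(-1955) = 5865)
(-65*(-43))*v((T(4, W(-3)) - 5) - 5) - M = -65*(-43)*(-8) - 1*5865 = 2795*(-8) - 5865 = -22360 - 5865 = -28225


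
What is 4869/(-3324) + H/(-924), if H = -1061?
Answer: -20254/63987 ≈ -0.31653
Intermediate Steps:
4869/(-3324) + H/(-924) = 4869/(-3324) - 1061/(-924) = 4869*(-1/3324) - 1061*(-1/924) = -1623/1108 + 1061/924 = -20254/63987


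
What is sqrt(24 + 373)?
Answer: sqrt(397) ≈ 19.925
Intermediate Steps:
sqrt(24 + 373) = sqrt(397)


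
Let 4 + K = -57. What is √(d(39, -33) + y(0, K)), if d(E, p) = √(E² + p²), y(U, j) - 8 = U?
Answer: √(8 + 3*√290) ≈ 7.6869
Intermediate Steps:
K = -61 (K = -4 - 57 = -61)
y(U, j) = 8 + U
√(d(39, -33) + y(0, K)) = √(√(39² + (-33)²) + (8 + 0)) = √(√(1521 + 1089) + 8) = √(√2610 + 8) = √(3*√290 + 8) = √(8 + 3*√290)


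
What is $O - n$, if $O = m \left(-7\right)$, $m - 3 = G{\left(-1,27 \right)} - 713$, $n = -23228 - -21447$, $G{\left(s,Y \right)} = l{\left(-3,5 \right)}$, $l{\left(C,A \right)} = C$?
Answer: $6772$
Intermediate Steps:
$G{\left(s,Y \right)} = -3$
$n = -1781$ ($n = -23228 + 21447 = -1781$)
$m = -713$ ($m = 3 - 716 = -713$)
$O = 4991$ ($O = \left(-713\right) \left(-7\right) = 4991$)
$O - n = 4991 - -1781 = 4991 + 1781 = 6772$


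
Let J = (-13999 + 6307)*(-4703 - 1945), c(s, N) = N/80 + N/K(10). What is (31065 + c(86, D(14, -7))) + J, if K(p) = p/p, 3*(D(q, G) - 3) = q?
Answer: 4093399101/80 ≈ 5.1167e+7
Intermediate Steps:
D(q, G) = 3 + q/3
K(p) = 1
c(s, N) = 81*N/80 (c(s, N) = N/80 + N/1 = N*(1/80) + N*1 = N/80 + N = 81*N/80)
J = 51136416 (J = -7692*(-6648) = 51136416)
(31065 + c(86, D(14, -7))) + J = (31065 + 81*(3 + (1/3)*14)/80) + 51136416 = (31065 + 81*(3 + 14/3)/80) + 51136416 = (31065 + (81/80)*(23/3)) + 51136416 = (31065 + 621/80) + 51136416 = 2485821/80 + 51136416 = 4093399101/80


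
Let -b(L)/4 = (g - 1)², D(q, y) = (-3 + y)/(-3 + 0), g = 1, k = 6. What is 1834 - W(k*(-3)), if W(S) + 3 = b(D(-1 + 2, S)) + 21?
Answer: 1816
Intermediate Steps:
D(q, y) = 1 - y/3 (D(q, y) = (-3 + y)/(-3) = (-3 + y)*(-⅓) = 1 - y/3)
b(L) = 0 (b(L) = -4*(1 - 1)² = -4*0² = -4*0 = 0)
W(S) = 18 (W(S) = -3 + (0 + 21) = -3 + 21 = 18)
1834 - W(k*(-3)) = 1834 - 1*18 = 1834 - 18 = 1816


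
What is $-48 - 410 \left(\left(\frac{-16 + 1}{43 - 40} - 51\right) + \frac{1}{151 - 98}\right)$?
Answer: $\frac{1213926}{53} \approx 22904.0$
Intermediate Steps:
$-48 - 410 \left(\left(\frac{-16 + 1}{43 - 40} - 51\right) + \frac{1}{151 - 98}\right) = -48 - 410 \left(\left(- \frac{15}{3} - 51\right) + \frac{1}{53}\right) = -48 - 410 \left(\left(\left(-15\right) \frac{1}{3} - 51\right) + \frac{1}{53}\right) = -48 - 410 \left(\left(-5 - 51\right) + \frac{1}{53}\right) = -48 - 410 \left(-56 + \frac{1}{53}\right) = -48 - - \frac{1216470}{53} = -48 + \frac{1216470}{53} = \frac{1213926}{53}$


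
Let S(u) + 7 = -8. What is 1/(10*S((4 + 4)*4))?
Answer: -1/150 ≈ -0.0066667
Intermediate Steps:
S(u) = -15 (S(u) = -7 - 8 = -15)
1/(10*S((4 + 4)*4)) = 1/(10*(-15)) = 1/(-150) = -1/150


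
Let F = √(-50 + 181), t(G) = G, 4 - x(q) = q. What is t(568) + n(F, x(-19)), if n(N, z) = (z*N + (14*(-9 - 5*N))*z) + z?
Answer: -2307 - 1587*√131 ≈ -20471.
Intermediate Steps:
x(q) = 4 - q
F = √131 ≈ 11.446
n(N, z) = z + N*z + z*(-126 - 70*N) (n(N, z) = (N*z + (-126 - 70*N)*z) + z = (N*z + z*(-126 - 70*N)) + z = z + N*z + z*(-126 - 70*N))
t(568) + n(F, x(-19)) = 568 - (4 - 1*(-19))*(125 + 69*√131) = 568 - (4 + 19)*(125 + 69*√131) = 568 - 1*23*(125 + 69*√131) = 568 + (-2875 - 1587*√131) = -2307 - 1587*√131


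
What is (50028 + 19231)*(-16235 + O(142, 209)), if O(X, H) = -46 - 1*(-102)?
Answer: -1120541361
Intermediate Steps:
O(X, H) = 56 (O(X, H) = -46 + 102 = 56)
(50028 + 19231)*(-16235 + O(142, 209)) = (50028 + 19231)*(-16235 + 56) = 69259*(-16179) = -1120541361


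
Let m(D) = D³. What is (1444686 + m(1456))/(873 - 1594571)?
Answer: -1544035751/796849 ≈ -1937.7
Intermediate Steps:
(1444686 + m(1456))/(873 - 1594571) = (1444686 + 1456³)/(873 - 1594571) = (1444686 + 3086626816)/(-1593698) = 3088071502*(-1/1593698) = -1544035751/796849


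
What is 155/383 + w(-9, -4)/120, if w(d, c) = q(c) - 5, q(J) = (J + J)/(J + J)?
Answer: 4267/11490 ≈ 0.37137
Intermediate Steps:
q(J) = 1 (q(J) = (2*J)/((2*J)) = (2*J)*(1/(2*J)) = 1)
w(d, c) = -4 (w(d, c) = 1 - 5 = -4)
155/383 + w(-9, -4)/120 = 155/383 - 4/120 = 155*(1/383) - 4*1/120 = 155/383 - 1/30 = 4267/11490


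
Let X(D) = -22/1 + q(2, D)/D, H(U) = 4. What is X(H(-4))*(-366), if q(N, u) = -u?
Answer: 8418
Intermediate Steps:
X(D) = -23 (X(D) = -22/1 + (-D)/D = -22*1 - 1 = -22 - 1 = -23)
X(H(-4))*(-366) = -23*(-366) = 8418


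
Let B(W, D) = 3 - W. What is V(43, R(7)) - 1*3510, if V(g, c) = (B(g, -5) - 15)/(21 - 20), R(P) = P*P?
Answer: -3565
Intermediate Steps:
R(P) = P**2
V(g, c) = -12 - g (V(g, c) = ((3 - g) - 15)/(21 - 20) = (-12 - g)/1 = (-12 - g)*1 = -12 - g)
V(43, R(7)) - 1*3510 = (-12 - 1*43) - 1*3510 = (-12 - 43) - 3510 = -55 - 3510 = -3565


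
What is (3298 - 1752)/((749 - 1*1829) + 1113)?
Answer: 1546/33 ≈ 46.849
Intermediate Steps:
(3298 - 1752)/((749 - 1*1829) + 1113) = 1546/((749 - 1829) + 1113) = 1546/(-1080 + 1113) = 1546/33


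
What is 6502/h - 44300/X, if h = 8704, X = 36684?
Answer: -18383479/39912192 ≈ -0.46060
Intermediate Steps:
6502/h - 44300/X = 6502/8704 - 44300/36684 = 6502*(1/8704) - 44300*1/36684 = 3251/4352 - 11075/9171 = -18383479/39912192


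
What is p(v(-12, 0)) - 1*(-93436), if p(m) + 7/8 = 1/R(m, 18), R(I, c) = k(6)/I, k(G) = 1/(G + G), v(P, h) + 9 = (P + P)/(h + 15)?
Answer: 3732317/40 ≈ 93308.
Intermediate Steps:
v(P, h) = -9 + 2*P/(15 + h) (v(P, h) = -9 + (P + P)/(h + 15) = -9 + (2*P)/(15 + h) = -9 + 2*P/(15 + h))
k(G) = 1/(2*G)
R(I, c) = 1/(12*I) (R(I, c) = ((½)/6)/I = ((½)*(⅙))/I = 1/(12*I))
p(m) = -7/8 + 12*m (p(m) = -7/8 + 1/(1/(12*m)) = -7/8 + 12*m)
p(v(-12, 0)) - 1*(-93436) = (-7/8 + 12*((-135 - 9*0 + 2*(-12))/(15 + 0))) - 1*(-93436) = (-7/8 + 12*((-135 + 0 - 24)/15)) + 93436 = (-7/8 + 12*((1/15)*(-159))) + 93436 = (-7/8 + 12*(-53/5)) + 93436 = (-7/8 - 636/5) + 93436 = -5123/40 + 93436 = 3732317/40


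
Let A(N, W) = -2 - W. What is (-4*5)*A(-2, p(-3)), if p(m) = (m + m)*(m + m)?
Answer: 760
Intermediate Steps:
p(m) = 4*m² (p(m) = (2*m)*(2*m) = 4*m²)
(-4*5)*A(-2, p(-3)) = (-4*5)*(-2 - 4*(-3)²) = -20*(-2 - 4*9) = -20*(-2 - 1*36) = -20*(-2 - 36) = -20*(-38) = 760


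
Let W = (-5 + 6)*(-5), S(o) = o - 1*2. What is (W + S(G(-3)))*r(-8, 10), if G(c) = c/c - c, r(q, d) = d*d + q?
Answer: -276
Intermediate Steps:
r(q, d) = q + d² (r(q, d) = d² + q = q + d²)
G(c) = 1 - c
S(o) = -2 + o (S(o) = o - 2 = -2 + o)
W = -5 (W = 1*(-5) = -5)
(W + S(G(-3)))*r(-8, 10) = (-5 + (-2 + (1 - 1*(-3))))*(-8 + 10²) = (-5 + (-2 + (1 + 3)))*(-8 + 100) = (-5 + (-2 + 4))*92 = (-5 + 2)*92 = -3*92 = -276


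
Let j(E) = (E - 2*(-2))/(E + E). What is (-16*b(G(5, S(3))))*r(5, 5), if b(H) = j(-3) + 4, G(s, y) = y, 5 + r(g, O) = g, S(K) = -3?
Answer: 0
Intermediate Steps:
j(E) = (4 + E)/(2*E) (j(E) = (E + 4)/((2*E)) = (4 + E)*(1/(2*E)) = (4 + E)/(2*E))
r(g, O) = -5 + g
b(H) = 23/6 (b(H) = (½)*(4 - 3)/(-3) + 4 = (½)*(-⅓)*1 + 4 = -⅙ + 4 = 23/6)
(-16*b(G(5, S(3))))*r(5, 5) = (-16*23/6)*(-5 + 5) = -184/3*0 = 0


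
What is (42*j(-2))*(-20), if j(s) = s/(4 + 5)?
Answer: 560/3 ≈ 186.67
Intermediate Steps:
j(s) = s/9
(42*j(-2))*(-20) = (42*((⅑)*(-2)))*(-20) = (42*(-2/9))*(-20) = -28/3*(-20) = 560/3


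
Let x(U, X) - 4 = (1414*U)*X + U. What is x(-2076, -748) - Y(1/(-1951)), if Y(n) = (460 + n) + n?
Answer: 4283858577542/1951 ≈ 2.1957e+9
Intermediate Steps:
x(U, X) = 4 + U + 1414*U*X (x(U, X) = 4 + ((1414*U)*X + U) = 4 + (1414*U*X + U) = 4 + (U + 1414*U*X) = 4 + U + 1414*U*X)
Y(n) = 460 + 2*n
x(-2076, -748) - Y(1/(-1951)) = (4 - 2076 + 1414*(-2076)*(-748)) - (460 + 2/(-1951)) = (4 - 2076 + 2195727072) - (460 + 2*(-1/1951)) = 2195725000 - (460 - 2/1951) = 2195725000 - 1*897458/1951 = 2195725000 - 897458/1951 = 4283858577542/1951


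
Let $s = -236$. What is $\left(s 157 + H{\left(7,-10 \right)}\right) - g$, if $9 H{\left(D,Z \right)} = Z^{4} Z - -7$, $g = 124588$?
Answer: $- \frac{518251}{3} \approx -1.7275 \cdot 10^{5}$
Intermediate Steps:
$H{\left(D,Z \right)} = \frac{7}{9} + \frac{Z^{5}}{9}$ ($H{\left(D,Z \right)} = \frac{Z^{4} Z - -7}{9} = \frac{Z^{5} + 7}{9} = \frac{7 + Z^{5}}{9} = \frac{7}{9} + \frac{Z^{5}}{9}$)
$\left(s 157 + H{\left(7,-10 \right)}\right) - g = \left(\left(-236\right) 157 + \left(\frac{7}{9} + \frac{\left(-10\right)^{5}}{9}\right)\right) - 124588 = \left(-37052 + \left(\frac{7}{9} + \frac{1}{9} \left(-100000\right)\right)\right) - 124588 = \left(-37052 + \left(\frac{7}{9} - \frac{100000}{9}\right)\right) - 124588 = \left(-37052 - \frac{33331}{3}\right) - 124588 = - \frac{144487}{3} - 124588 = - \frac{518251}{3}$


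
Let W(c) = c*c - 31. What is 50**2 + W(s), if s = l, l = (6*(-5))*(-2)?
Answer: 6069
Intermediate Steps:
l = 60 (l = -30*(-2) = 60)
s = 60
W(c) = -31 + c**2 (W(c) = c**2 - 31 = -31 + c**2)
50**2 + W(s) = 50**2 + (-31 + 60**2) = 2500 + (-31 + 3600) = 2500 + 3569 = 6069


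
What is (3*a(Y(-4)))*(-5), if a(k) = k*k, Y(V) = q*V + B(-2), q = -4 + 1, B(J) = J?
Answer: -1500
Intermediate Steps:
q = -3
Y(V) = -2 - 3*V (Y(V) = -3*V - 2 = -2 - 3*V)
a(k) = k**2
(3*a(Y(-4)))*(-5) = (3*(-2 - 3*(-4))**2)*(-5) = (3*(-2 + 12)**2)*(-5) = (3*10**2)*(-5) = (3*100)*(-5) = 300*(-5) = -1500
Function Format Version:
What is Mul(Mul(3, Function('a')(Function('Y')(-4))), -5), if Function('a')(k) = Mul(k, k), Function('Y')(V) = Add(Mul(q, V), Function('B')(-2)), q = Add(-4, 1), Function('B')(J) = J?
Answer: -1500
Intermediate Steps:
q = -3
Function('Y')(V) = Add(-2, Mul(-3, V)) (Function('Y')(V) = Add(Mul(-3, V), -2) = Add(-2, Mul(-3, V)))
Function('a')(k) = Pow(k, 2)
Mul(Mul(3, Function('a')(Function('Y')(-4))), -5) = Mul(Mul(3, Pow(Add(-2, Mul(-3, -4)), 2)), -5) = Mul(Mul(3, Pow(Add(-2, 12), 2)), -5) = Mul(Mul(3, Pow(10, 2)), -5) = Mul(Mul(3, 100), -5) = Mul(300, -5) = -1500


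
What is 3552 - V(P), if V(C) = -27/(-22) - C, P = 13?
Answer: 78403/22 ≈ 3563.8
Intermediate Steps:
V(C) = 27/22 - C (V(C) = -27*(-1/22) - C = 27/22 - C)
3552 - V(P) = 3552 - (27/22 - 1*13) = 3552 - (27/22 - 13) = 3552 - 1*(-259/22) = 3552 + 259/22 = 78403/22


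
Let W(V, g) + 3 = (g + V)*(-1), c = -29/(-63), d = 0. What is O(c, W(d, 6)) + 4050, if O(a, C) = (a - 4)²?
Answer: 16124179/3969 ≈ 4062.5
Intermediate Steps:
c = 29/63 (c = -29*(-1/63) = 29/63 ≈ 0.46032)
W(V, g) = -3 - V - g (W(V, g) = -3 + (g + V)*(-1) = -3 + (V + g)*(-1) = -3 + (-V - g) = -3 - V - g)
O(a, C) = (-4 + a)²
O(c, W(d, 6)) + 4050 = (-4 + 29/63)² + 4050 = (-223/63)² + 4050 = 49729/3969 + 4050 = 16124179/3969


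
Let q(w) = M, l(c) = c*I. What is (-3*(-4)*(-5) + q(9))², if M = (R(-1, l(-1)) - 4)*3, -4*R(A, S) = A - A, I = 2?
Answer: 5184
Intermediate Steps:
l(c) = 2*c (l(c) = c*2 = 2*c)
R(A, S) = 0 (R(A, S) = -(A - A)/4 = -¼*0 = 0)
M = -12 (M = (0 - 4)*3 = -4*3 = -12)
q(w) = -12
(-3*(-4)*(-5) + q(9))² = (-3*(-4)*(-5) - 12)² = (12*(-5) - 12)² = (-60 - 12)² = (-72)² = 5184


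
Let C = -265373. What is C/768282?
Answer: -265373/768282 ≈ -0.34541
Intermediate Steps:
C/768282 = -265373/768282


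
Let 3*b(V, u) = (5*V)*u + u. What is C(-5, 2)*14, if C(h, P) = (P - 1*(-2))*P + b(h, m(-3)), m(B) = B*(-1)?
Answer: -224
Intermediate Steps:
m(B) = -B
b(V, u) = u/3 + 5*V*u/3 (b(V, u) = ((5*V)*u + u)/3 = (5*V*u + u)/3 = (u + 5*V*u)/3 = u/3 + 5*V*u/3)
C(h, P) = 1 + 5*h + P*(2 + P) (C(h, P) = (P - 1*(-2))*P + (-1*(-3))*(1 + 5*h)/3 = (P + 2)*P + (1/3)*3*(1 + 5*h) = (2 + P)*P + (1 + 5*h) = P*(2 + P) + (1 + 5*h) = 1 + 5*h + P*(2 + P))
C(-5, 2)*14 = (1 + 2**2 + 2*2 + 5*(-5))*14 = (1 + 4 + 4 - 25)*14 = -16*14 = -224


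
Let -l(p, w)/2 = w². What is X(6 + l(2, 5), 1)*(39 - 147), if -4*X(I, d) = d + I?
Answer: -1161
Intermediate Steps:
l(p, w) = -2*w²
X(I, d) = -I/4 - d/4 (X(I, d) = -(d + I)/4 = -(I + d)/4 = -I/4 - d/4)
X(6 + l(2, 5), 1)*(39 - 147) = (-(6 - 2*5²)/4 - ¼*1)*(39 - 147) = (-(6 - 2*25)/4 - ¼)*(-108) = (-(6 - 50)/4 - ¼)*(-108) = (-¼*(-44) - ¼)*(-108) = (11 - ¼)*(-108) = (43/4)*(-108) = -1161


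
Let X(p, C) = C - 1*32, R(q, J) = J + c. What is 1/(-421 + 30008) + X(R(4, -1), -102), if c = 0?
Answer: -3964657/29587 ≈ -134.00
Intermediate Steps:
R(q, J) = J (R(q, J) = J + 0 = J)
X(p, C) = -32 + C (X(p, C) = C - 32 = -32 + C)
1/(-421 + 30008) + X(R(4, -1), -102) = 1/(-421 + 30008) + (-32 - 102) = 1/29587 - 134 = -3964657/29587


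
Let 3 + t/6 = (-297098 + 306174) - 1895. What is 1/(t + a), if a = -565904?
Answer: -1/522836 ≈ -1.9126e-6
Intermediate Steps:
t = 43068 (t = -18 + 6*((-297098 + 306174) - 1895) = -18 + 6*(9076 - 1895) = -18 + 6*7181 = -18 + 43086 = 43068)
1/(t + a) = 1/(43068 - 565904) = 1/(-522836) = -1/522836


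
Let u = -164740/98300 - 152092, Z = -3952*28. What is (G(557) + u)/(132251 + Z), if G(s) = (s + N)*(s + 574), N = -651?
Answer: -1270073727/106139425 ≈ -11.966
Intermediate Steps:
Z = -110656
G(s) = (-651 + s)*(574 + s) (G(s) = (s - 651)*(s + 574) = (-651 + s)*(574 + s))
u = -747540417/4915 (u = -164740*1/98300 - 152092 = -8237/4915 - 152092 = -747540417/4915 ≈ -1.5209e+5)
(G(557) + u)/(132251 + Z) = ((-373674 + 557² - 77*557) - 747540417/4915)/(132251 - 110656) = ((-373674 + 310249 - 42889) - 747540417/4915)/21595 = (-106314 - 747540417/4915)*(1/21595) = -1270073727/4915*1/21595 = -1270073727/106139425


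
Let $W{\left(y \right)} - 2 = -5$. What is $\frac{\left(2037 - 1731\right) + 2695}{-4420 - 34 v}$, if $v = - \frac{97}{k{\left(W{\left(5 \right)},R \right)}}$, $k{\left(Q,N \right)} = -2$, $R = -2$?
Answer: $- \frac{3001}{6069} \approx -0.49448$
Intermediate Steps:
$W{\left(y \right)} = -3$ ($W{\left(y \right)} = 2 - 5 = -3$)
$v = \frac{97}{2}$ ($v = - \frac{97}{-2} = \left(-97\right) \left(- \frac{1}{2}\right) = \frac{97}{2} \approx 48.5$)
$\frac{\left(2037 - 1731\right) + 2695}{-4420 - 34 v} = \frac{\left(2037 - 1731\right) + 2695}{-4420 - 1649} = \frac{306 + 2695}{-6069} = 3001 \left(- \frac{1}{6069}\right) = - \frac{3001}{6069}$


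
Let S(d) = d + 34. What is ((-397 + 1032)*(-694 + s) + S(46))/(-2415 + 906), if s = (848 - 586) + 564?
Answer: -83900/1509 ≈ -55.600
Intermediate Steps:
S(d) = 34 + d
s = 826 (s = 262 + 564 = 826)
((-397 + 1032)*(-694 + s) + S(46))/(-2415 + 906) = ((-397 + 1032)*(-694 + 826) + (34 + 46))/(-2415 + 906) = (635*132 + 80)/(-1509) = (83820 + 80)*(-1/1509) = 83900*(-1/1509) = -83900/1509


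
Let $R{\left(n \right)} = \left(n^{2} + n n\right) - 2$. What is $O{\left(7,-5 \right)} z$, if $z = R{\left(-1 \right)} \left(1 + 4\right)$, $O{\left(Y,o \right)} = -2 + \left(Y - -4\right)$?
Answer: $0$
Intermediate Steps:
$O{\left(Y,o \right)} = 2 + Y$ ($O{\left(Y,o \right)} = -2 + \left(Y + 4\right) = -2 + \left(4 + Y\right) = 2 + Y$)
$R{\left(n \right)} = -2 + 2 n^{2}$ ($R{\left(n \right)} = \left(n^{2} + n^{2}\right) - 2 = 2 n^{2} - 2 = -2 + 2 n^{2}$)
$z = 0$ ($z = \left(-2 + 2 \left(-1\right)^{2}\right) \left(1 + 4\right) = \left(-2 + 2 \cdot 1\right) 5 = \left(-2 + 2\right) 5 = 0 \cdot 5 = 0$)
$O{\left(7,-5 \right)} z = \left(2 + 7\right) 0 = 9 \cdot 0 = 0$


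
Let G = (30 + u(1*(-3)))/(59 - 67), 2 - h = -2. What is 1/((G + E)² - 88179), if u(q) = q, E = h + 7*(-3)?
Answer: -64/5616887 ≈ -1.1394e-5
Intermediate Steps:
h = 4 (h = 2 - 1*(-2) = 2 + 2 = 4)
E = -17 (E = 4 + 7*(-3) = 4 - 21 = -17)
G = -27/8 (G = (30 + 1*(-3))/(59 - 67) = (30 - 3)/(-8) = 27*(-⅛) = -27/8 ≈ -3.3750)
1/((G + E)² - 88179) = 1/((-27/8 - 17)² - 88179) = 1/((-163/8)² - 88179) = 1/(26569/64 - 88179) = 1/(-5616887/64) = -64/5616887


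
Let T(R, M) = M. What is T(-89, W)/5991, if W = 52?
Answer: 52/5991 ≈ 0.0086797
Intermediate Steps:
T(-89, W)/5991 = 52/5991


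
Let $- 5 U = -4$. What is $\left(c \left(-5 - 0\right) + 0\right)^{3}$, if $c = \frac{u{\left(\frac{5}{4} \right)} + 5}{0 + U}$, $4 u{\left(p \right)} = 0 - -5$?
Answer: $- \frac{244140625}{4096} \approx -59605.0$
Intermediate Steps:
$u{\left(p \right)} = \frac{5}{4}$ ($u{\left(p \right)} = \frac{0 - -5}{4} = \frac{0 + 5}{4} = \frac{1}{4} \cdot 5 = \frac{5}{4}$)
$U = \frac{4}{5}$ ($U = \left(- \frac{1}{5}\right) \left(-4\right) = \frac{4}{5} \approx 0.8$)
$c = \frac{125}{16}$ ($c = \frac{\frac{5}{4} + 5}{0 + \frac{4}{5}} = \frac{25}{4 \cdot \frac{4}{5}} = \frac{25}{4} \cdot \frac{5}{4} = \frac{125}{16} \approx 7.8125$)
$\left(c \left(-5 - 0\right) + 0\right)^{3} = \left(\frac{125 \left(-5 - 0\right)}{16} + 0\right)^{3} = \left(\frac{125 \left(-5 + 0\right)}{16} + 0\right)^{3} = \left(\frac{125}{16} \left(-5\right) + 0\right)^{3} = \left(- \frac{625}{16} + 0\right)^{3} = \left(- \frac{625}{16}\right)^{3} = - \frac{244140625}{4096}$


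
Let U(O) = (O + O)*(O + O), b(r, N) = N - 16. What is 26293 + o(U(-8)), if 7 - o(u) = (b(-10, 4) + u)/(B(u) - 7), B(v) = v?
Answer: 6548456/249 ≈ 26299.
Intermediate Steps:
b(r, N) = -16 + N
U(O) = 4*O² (U(O) = (2*O)*(2*O) = 4*O²)
o(u) = 7 - (-12 + u)/(-7 + u) (o(u) = 7 - ((-16 + 4) + u)/(u - 7) = 7 - (-12 + u)/(-7 + u))
26293 + o(U(-8)) = 26293 + (-37 + 6*(4*(-8)²))/(-7 + 4*(-8)²) = 26293 + (-37 + 6*(4*64))/(-7 + 4*64) = 26293 + (-37 + 6*256)/(-7 + 256) = 26293 + (-37 + 1536)/249 = 26293 + (1/249)*1499 = 26293 + 1499/249 = 6548456/249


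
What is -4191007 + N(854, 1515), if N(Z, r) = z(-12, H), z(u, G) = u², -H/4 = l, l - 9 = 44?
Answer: -4190863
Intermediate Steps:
l = 53 (l = 9 + 44 = 53)
H = -212 (H = -4*53 = -212)
N(Z, r) = 144 (N(Z, r) = (-12)² = 144)
-4191007 + N(854, 1515) = -4191007 + 144 = -4190863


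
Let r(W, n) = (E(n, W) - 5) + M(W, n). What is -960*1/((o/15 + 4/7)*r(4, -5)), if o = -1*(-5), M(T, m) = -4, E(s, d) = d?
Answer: 4032/19 ≈ 212.21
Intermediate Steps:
o = 5
r(W, n) = -9 + W (r(W, n) = (W - 5) - 4 = (-5 + W) - 4 = -9 + W)
-960*1/((o/15 + 4/7)*r(4, -5)) = -960*1/((-9 + 4)*(5/15 + 4/7)) = -960*(-1/(5*(5*(1/15) + 4*(1/7)))) = -960*(-1/(5*(1/3 + 4/7))) = -960/((-5*19/21)) = -960/(-95/21) = -960*(-21/95) = 4032/19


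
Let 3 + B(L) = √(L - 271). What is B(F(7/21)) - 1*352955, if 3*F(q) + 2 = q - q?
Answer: -352958 + I*√2445/3 ≈ -3.5296e+5 + 16.482*I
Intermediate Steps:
F(q) = -⅔ (F(q) = -⅔ + (q - q)/3 = -⅔ + (⅓)*0 = -⅔ + 0 = -⅔)
B(L) = -3 + √(-271 + L) (B(L) = -3 + √(L - 271) = -3 + √(-271 + L))
B(F(7/21)) - 1*352955 = (-3 + √(-271 - ⅔)) - 1*352955 = (-3 + √(-815/3)) - 352955 = (-3 + I*√2445/3) - 352955 = -352958 + I*√2445/3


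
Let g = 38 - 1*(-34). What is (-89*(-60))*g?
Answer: 384480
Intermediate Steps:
g = 72 (g = 38 + 34 = 72)
(-89*(-60))*g = -89*(-60)*72 = 5340*72 = 384480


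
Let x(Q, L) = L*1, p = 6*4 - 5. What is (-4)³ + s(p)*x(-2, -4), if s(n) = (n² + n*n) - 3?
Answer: -2940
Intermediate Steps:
p = 19 (p = 24 - 5 = 19)
x(Q, L) = L
s(n) = -3 + 2*n² (s(n) = (n² + n²) - 3 = 2*n² - 3 = -3 + 2*n²)
(-4)³ + s(p)*x(-2, -4) = (-4)³ + (-3 + 2*19²)*(-4) = -64 + (-3 + 2*361)*(-4) = -64 + (-3 + 722)*(-4) = -64 + 719*(-4) = -64 - 2876 = -2940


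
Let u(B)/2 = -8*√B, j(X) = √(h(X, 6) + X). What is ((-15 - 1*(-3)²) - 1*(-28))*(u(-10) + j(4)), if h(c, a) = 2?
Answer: 4*√6 - 64*I*√10 ≈ 9.798 - 202.39*I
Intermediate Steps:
j(X) = √(2 + X)
u(B) = -16*√B (u(B) = 2*(-8*√B) = -16*√B)
((-15 - 1*(-3)²) - 1*(-28))*(u(-10) + j(4)) = ((-15 - 1*(-3)²) - 1*(-28))*(-16*I*√10 + √(2 + 4)) = ((-15 - 1*9) + 28)*(-16*I*√10 + √6) = ((-15 - 9) + 28)*(-16*I*√10 + √6) = (-24 + 28)*(√6 - 16*I*√10) = 4*(√6 - 16*I*√10) = 4*√6 - 64*I*√10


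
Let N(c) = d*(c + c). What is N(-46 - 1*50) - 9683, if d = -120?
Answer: 13357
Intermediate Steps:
N(c) = -240*c (N(c) = -120*(c + c) = -240*c)
N(-46 - 1*50) - 9683 = -240*(-46 - 1*50) - 9683 = -240*(-46 - 50) - 9683 = -240*(-96) - 9683 = 23040 - 9683 = 13357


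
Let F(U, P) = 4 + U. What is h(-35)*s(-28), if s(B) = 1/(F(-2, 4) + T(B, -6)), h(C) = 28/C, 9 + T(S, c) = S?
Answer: 4/175 ≈ 0.022857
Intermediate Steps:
T(S, c) = -9 + S
s(B) = 1/(-7 + B) (s(B) = 1/((4 - 2) + (-9 + B)) = 1/(2 + (-9 + B)) = 1/(-7 + B))
h(-35)*s(-28) = (28/(-35))/(-7 - 28) = (28*(-1/35))/(-35) = -⅘*(-1/35) = 4/175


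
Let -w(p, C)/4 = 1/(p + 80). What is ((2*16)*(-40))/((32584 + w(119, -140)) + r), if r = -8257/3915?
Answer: -997228800/25384046837 ≈ -0.039286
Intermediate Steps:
r = -8257/3915 (r = -8257*1/3915 = -8257/3915 ≈ -2.1091)
w(p, C) = -4/(80 + p) (w(p, C) = -4/(p + 80) = -4/(80 + p))
((2*16)*(-40))/((32584 + w(119, -140)) + r) = ((2*16)*(-40))/((32584 - 4/(80 + 119)) - 8257/3915) = (32*(-40))/((32584 - 4/199) - 8257/3915) = -1280/((32584 - 4*1/199) - 8257/3915) = -1280/((32584 - 4/199) - 8257/3915) = -1280/(6484212/199 - 8257/3915) = -1280/25384046837/779085 = -1280*779085/25384046837 = -997228800/25384046837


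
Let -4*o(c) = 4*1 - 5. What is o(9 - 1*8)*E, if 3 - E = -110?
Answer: 113/4 ≈ 28.250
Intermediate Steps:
E = 113 (E = 3 - 1*(-110) = 3 + 110 = 113)
o(c) = ¼ (o(c) = -(4*1 - 5)/4 = -(4 - 5)/4 = -¼*(-1) = ¼)
o(9 - 1*8)*E = (¼)*113 = 113/4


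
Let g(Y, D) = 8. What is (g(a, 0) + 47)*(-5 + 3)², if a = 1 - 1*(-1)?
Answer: 220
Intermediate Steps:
a = 2 (a = 1 + 1 = 2)
(g(a, 0) + 47)*(-5 + 3)² = (8 + 47)*(-5 + 3)² = 55*(-2)² = 55*4 = 220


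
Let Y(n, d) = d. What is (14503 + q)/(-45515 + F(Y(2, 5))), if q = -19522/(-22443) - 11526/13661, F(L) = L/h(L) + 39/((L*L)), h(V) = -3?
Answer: -111163455674825/348866263929653 ≈ -0.31864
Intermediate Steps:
F(L) = 39/L² - L/3 (F(L) = L/(-3) + 39/((L*L)) = L*(-⅓) + 39/(L²) = -L/3 + 39/L² = 39/L² - L/3)
q = 8012024/306593823 (q = -19522*(-1/22443) - 11526*1/13661 = 19522/22443 - 11526/13661 = 8012024/306593823 ≈ 0.026132)
(14503 + q)/(-45515 + F(Y(2, 5))) = (14503 + 8012024/306593823)/(-45515 + (39/5² - ⅓*5)) = 4446538226993/(306593823*(-45515 + (39*(1/25) - 5/3))) = 4446538226993/(306593823*(-45515 + (39/25 - 5/3))) = 4446538226993/(306593823*(-45515 - 8/75)) = 4446538226993/(306593823*(-3413633/75)) = (4446538226993/306593823)*(-75/3413633) = -111163455674825/348866263929653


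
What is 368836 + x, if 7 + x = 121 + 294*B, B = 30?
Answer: 377770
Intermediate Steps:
x = 8934 (x = -7 + (121 + 294*30) = -7 + (121 + 8820) = -7 + 8941 = 8934)
368836 + x = 368836 + 8934 = 377770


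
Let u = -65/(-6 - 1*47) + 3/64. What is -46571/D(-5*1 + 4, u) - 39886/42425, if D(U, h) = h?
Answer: -957428566462/26176225 ≈ -36576.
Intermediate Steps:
u = 4319/3392 (u = -65/(-6 - 47) + 3*(1/64) = -65/(-53) + 3/64 = -65*(-1/53) + 3/64 = 65/53 + 3/64 = 4319/3392 ≈ 1.2733)
-46571/D(-5*1 + 4, u) - 39886/42425 = -46571/4319/3392 - 39886/42425 = -46571*3392/4319 - 39886*1/42425 = -22566976/617 - 39886/42425 = -957428566462/26176225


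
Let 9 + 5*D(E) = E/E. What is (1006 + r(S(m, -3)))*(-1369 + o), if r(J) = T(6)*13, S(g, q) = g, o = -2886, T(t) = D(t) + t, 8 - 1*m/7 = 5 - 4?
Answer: -4523916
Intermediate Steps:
D(E) = -8/5 (D(E) = -9/5 + (E/E)/5 = -9/5 + (⅕)*1 = -9/5 + ⅕ = -8/5)
m = 49 (m = 56 - 7*(5 - 4) = 56 - 7*1 = 56 - 7 = 49)
T(t) = -8/5 + t
r(J) = 286/5 (r(J) = (-8/5 + 6)*13 = (22/5)*13 = 286/5)
(1006 + r(S(m, -3)))*(-1369 + o) = (1006 + 286/5)*(-1369 - 2886) = (5316/5)*(-4255) = -4523916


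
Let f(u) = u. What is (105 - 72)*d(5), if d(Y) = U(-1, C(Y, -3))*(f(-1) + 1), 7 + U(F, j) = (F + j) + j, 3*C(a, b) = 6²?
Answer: 0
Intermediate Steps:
C(a, b) = 12 (C(a, b) = (⅓)*6² = (⅓)*36 = 12)
U(F, j) = -7 + F + 2*j (U(F, j) = -7 + ((F + j) + j) = -7 + (F + 2*j) = -7 + F + 2*j)
d(Y) = 0 (d(Y) = (-7 - 1 + 2*12)*(-1 + 1) = (-7 - 1 + 24)*0 = 16*0 = 0)
(105 - 72)*d(5) = (105 - 72)*0 = 33*0 = 0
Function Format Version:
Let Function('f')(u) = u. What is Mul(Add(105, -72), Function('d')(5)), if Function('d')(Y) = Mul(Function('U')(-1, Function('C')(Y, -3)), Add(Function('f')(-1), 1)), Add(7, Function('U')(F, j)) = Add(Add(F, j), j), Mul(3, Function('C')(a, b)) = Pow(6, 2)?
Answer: 0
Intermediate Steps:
Function('C')(a, b) = 12 (Function('C')(a, b) = Mul(Rational(1, 3), Pow(6, 2)) = Mul(Rational(1, 3), 36) = 12)
Function('U')(F, j) = Add(-7, F, Mul(2, j)) (Function('U')(F, j) = Add(-7, Add(Add(F, j), j)) = Add(-7, Add(F, Mul(2, j))) = Add(-7, F, Mul(2, j)))
Function('d')(Y) = 0 (Function('d')(Y) = Mul(Add(-7, -1, Mul(2, 12)), Add(-1, 1)) = Mul(Add(-7, -1, 24), 0) = Mul(16, 0) = 0)
Mul(Add(105, -72), Function('d')(5)) = Mul(Add(105, -72), 0) = Mul(33, 0) = 0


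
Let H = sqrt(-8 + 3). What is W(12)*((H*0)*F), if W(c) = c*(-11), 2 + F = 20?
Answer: 0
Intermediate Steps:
F = 18 (F = -2 + 20 = 18)
H = I*sqrt(5) (H = sqrt(-5) = I*sqrt(5) ≈ 2.2361*I)
W(c) = -11*c
W(12)*((H*0)*F) = (-11*12)*(((I*sqrt(5))*0)*18) = -0*18 = -132*0 = 0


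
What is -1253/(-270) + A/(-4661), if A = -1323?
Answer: 6197443/1258470 ≈ 4.9246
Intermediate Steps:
-1253/(-270) + A/(-4661) = -1253/(-270) - 1323/(-4661) = -1253*(-1/270) - 1323*(-1/4661) = 1253/270 + 1323/4661 = 6197443/1258470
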